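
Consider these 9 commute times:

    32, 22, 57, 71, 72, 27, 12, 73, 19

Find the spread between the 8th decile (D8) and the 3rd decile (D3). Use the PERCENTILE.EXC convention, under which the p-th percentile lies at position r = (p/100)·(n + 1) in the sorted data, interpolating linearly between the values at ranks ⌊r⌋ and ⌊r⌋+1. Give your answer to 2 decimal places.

Sorted: 12, 19, 22, 27, 32, 57, 71, 72, 73.
n = 9.
P30: r = 3 (integer) → 22.
P80: r = 8 (integer) → 72.
Difference: 72 − 22 = 50.

50.00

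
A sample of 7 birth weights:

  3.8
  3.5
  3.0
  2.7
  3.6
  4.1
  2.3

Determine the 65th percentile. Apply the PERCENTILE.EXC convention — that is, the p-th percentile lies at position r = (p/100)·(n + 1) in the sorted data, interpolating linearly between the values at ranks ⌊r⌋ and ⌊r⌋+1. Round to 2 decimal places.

Sorted: 2.3, 2.7, 3.0, 3.5, 3.6, 3.8, 4.1.
n = 7.
r = (65/100)·(7 + 1) = 5.2.
Rank 5 is 3.6 and rank 6 is 3.8.
Interpolate: 3.6 + 0.2·(3.8 − 3.6) = 3.6 + 0.2·0.2 = 3.64.

3.64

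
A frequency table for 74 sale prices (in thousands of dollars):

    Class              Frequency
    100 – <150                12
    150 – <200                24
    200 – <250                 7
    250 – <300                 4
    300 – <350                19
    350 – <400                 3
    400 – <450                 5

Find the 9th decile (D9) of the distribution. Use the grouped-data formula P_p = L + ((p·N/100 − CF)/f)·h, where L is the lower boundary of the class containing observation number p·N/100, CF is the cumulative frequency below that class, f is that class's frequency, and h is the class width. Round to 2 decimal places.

N = 74; target position k = 90/100 · 74 = 66.6.
Cumulative frequencies: 12, 36, 43, 47, 66, 69, 74.
Observation 66.6 falls in the class 350 – <400.
L = 350, CF = 66, f = 3, h = 50.
P90 = 350 + ((66.6 − 66)/3)·50 = 350 + 10 = 360.

360.00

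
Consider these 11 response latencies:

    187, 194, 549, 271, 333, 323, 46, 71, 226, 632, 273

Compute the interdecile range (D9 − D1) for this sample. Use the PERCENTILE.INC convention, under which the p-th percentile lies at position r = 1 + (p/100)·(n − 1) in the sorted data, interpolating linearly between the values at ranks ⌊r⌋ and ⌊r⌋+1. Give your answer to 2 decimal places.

478.00

Sorted: 46, 71, 187, 194, 226, 271, 273, 323, 333, 549, 632.
n = 11.
P10: r = 2 (integer) → 71.
P90: r = 10 (integer) → 549.
Difference: 549 − 71 = 478.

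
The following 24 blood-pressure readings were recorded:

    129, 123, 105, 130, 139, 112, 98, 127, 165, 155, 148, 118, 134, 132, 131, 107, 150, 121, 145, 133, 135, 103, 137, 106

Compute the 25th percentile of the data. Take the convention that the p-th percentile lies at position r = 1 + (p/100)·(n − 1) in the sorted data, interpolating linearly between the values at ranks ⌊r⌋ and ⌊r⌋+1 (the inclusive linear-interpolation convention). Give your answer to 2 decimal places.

116.50

Sorted: 98, 103, 105, 106, 107, 112, 118, 121, 123, 127, 129, 130, 131, 132, 133, 134, 135, 137, 139, 145, 148, 150, 155, 165.
n = 24.
r = 1 + (25/100)·(24 − 1) = 1 + 5.75 = 6.75.
Rank 6 is 112 and rank 7 is 118.
Interpolate: 112 + 0.75·(118 − 112) = 112 + 0.75·6 = 116.5.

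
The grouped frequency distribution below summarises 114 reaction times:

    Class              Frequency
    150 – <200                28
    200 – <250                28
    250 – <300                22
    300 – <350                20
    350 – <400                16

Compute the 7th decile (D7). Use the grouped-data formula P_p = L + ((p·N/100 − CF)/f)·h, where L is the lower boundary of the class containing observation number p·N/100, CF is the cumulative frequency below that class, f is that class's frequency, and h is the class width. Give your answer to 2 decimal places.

N = 114; target position k = 70/100 · 114 = 79.8.
Cumulative frequencies: 28, 56, 78, 98, 114.
Observation 79.8 falls in the class 300 – <350.
L = 300, CF = 78, f = 20, h = 50.
P70 = 300 + ((79.8 − 78)/20)·50 = 300 + 4.5 = 304.5.

304.50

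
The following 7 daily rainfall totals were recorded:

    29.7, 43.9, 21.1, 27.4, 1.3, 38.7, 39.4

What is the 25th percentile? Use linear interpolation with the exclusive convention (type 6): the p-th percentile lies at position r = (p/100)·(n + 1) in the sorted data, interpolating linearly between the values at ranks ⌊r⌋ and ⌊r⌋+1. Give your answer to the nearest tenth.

Sorted: 1.3, 21.1, 27.4, 29.7, 38.7, 39.4, 43.9.
n = 7.
r = (25/100)·(7 + 1) = 2.
r is an integer, so P25 is the value at rank 2: 21.1.

21.1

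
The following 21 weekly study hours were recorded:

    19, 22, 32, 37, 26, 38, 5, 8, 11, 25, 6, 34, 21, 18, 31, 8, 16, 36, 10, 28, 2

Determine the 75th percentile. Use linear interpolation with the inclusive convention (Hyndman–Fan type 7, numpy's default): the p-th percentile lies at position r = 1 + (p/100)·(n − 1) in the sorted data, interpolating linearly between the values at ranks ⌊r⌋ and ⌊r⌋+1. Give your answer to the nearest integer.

Sorted: 2, 5, 6, 8, 8, 10, 11, 16, 18, 19, 21, 22, 25, 26, 28, 31, 32, 34, 36, 37, 38.
n = 21.
r = 1 + (75/100)·(21 − 1) = 1 + 15 = 16.
r is an integer, so P75 is the value at rank 16: 31.

31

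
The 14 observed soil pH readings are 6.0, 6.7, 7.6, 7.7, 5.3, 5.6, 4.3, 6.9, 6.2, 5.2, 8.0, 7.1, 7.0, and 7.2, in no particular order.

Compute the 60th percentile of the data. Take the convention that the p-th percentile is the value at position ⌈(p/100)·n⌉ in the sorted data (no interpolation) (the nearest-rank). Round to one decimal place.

Sorted: 4.3, 5.2, 5.3, 5.6, 6.0, 6.2, 6.7, 6.9, 7.0, 7.1, 7.2, 7.6, 7.7, 8.0.
n = 14.
Position = ⌈60/100 · 14⌉ = ⌈8.4⌉ = 9.
The value at rank 9 is 7.0.

7.0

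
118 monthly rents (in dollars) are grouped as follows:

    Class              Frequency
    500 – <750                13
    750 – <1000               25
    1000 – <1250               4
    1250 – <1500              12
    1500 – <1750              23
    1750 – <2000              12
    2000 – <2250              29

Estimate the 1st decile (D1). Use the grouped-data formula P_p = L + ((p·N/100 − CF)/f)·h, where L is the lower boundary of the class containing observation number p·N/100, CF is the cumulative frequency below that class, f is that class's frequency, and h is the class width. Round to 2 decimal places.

726.92

N = 118; target position k = 10/100 · 118 = 11.8.
Cumulative frequencies: 13, 38, 42, 54, 77, 89, 118.
Observation 11.8 falls in the class 500 – <750.
L = 500, CF = 0, f = 13, h = 250.
P10 = 500 + ((11.8 − 0)/13)·250 = 500 + 226.923 = 726.923.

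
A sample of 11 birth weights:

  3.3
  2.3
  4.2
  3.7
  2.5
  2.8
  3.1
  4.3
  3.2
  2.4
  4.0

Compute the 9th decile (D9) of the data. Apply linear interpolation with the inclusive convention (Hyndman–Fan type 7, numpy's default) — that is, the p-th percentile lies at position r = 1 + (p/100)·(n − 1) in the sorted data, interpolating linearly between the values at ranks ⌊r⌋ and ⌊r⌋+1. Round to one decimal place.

Sorted: 2.3, 2.4, 2.5, 2.8, 3.1, 3.2, 3.3, 3.7, 4.0, 4.2, 4.3.
n = 11.
r = 1 + (90/100)·(11 − 1) = 1 + 9 = 10.
r is an integer, so P90 is the value at rank 10: 4.2.

4.2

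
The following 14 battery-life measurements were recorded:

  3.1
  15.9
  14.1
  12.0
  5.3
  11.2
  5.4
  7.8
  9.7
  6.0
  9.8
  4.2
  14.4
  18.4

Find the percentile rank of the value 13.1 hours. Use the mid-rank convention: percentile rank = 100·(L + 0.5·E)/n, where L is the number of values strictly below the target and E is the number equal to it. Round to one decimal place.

71.4

Sorted: 3.1, 4.2, 5.3, 5.4, 6.0, 7.8, 9.7, 9.8, 11.2, 12.0, 14.1, 14.4, 15.9, 18.4.
Count below 13.1: L = 10; count equal: E = 0; n = 14.
Percentile rank = 100·(10 + 0.5·0)/14 = 100·10/14 = 71.43.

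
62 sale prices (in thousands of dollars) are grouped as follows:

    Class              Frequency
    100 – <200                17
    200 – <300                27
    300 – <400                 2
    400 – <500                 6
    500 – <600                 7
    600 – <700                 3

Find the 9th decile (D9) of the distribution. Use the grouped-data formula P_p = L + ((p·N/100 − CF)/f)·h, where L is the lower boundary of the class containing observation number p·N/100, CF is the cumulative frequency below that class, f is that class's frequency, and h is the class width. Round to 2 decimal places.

554.29

N = 62; target position k = 90/100 · 62 = 55.8.
Cumulative frequencies: 17, 44, 46, 52, 59, 62.
Observation 55.8 falls in the class 500 – <600.
L = 500, CF = 52, f = 7, h = 100.
P90 = 500 + ((55.8 − 52)/7)·100 = 500 + 54.2857 = 554.286.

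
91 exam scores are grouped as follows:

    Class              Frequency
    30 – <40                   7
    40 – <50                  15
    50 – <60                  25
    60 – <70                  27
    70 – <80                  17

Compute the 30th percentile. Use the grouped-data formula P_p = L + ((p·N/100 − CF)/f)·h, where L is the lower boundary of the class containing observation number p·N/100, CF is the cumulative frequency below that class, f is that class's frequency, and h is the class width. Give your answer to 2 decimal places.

N = 91; target position k = 30/100 · 91 = 27.3.
Cumulative frequencies: 7, 22, 47, 74, 91.
Observation 27.3 falls in the class 50 – <60.
L = 50, CF = 22, f = 25, h = 10.
P30 = 50 + ((27.3 − 22)/25)·10 = 50 + 2.12 = 52.12.

52.12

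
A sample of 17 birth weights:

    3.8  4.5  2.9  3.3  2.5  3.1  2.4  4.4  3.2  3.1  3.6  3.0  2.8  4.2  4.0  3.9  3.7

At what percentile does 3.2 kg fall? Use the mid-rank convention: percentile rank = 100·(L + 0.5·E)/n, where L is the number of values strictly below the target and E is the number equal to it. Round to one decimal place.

Sorted: 2.4, 2.5, 2.8, 2.9, 3.0, 3.1, 3.1, 3.2, 3.3, 3.6, 3.7, 3.8, 3.9, 4.0, 4.2, 4.4, 4.5.
Count below 3.2: L = 7; count equal: E = 1; n = 17.
Percentile rank = 100·(7 + 0.5·1)/17 = 100·7.5/17 = 44.12.

44.1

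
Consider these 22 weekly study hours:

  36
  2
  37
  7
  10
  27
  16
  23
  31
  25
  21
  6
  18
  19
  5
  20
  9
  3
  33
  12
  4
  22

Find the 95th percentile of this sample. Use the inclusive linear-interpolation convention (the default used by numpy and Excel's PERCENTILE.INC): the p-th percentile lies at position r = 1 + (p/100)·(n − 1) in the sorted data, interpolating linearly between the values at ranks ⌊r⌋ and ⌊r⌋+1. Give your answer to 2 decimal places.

35.85

Sorted: 2, 3, 4, 5, 6, 7, 9, 10, 12, 16, 18, 19, 20, 21, 22, 23, 25, 27, 31, 33, 36, 37.
n = 22.
r = 1 + (95/100)·(22 − 1) = 1 + 19.95 = 20.95.
Rank 20 is 33 and rank 21 is 36.
Interpolate: 33 + 0.95·(36 − 33) = 33 + 0.95·3 = 35.85.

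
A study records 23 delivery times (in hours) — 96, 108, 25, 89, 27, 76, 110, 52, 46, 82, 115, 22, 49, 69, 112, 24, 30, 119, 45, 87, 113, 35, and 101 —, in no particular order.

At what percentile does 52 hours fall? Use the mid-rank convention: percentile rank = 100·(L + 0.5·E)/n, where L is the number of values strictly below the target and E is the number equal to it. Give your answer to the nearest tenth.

41.3

Sorted: 22, 24, 25, 27, 30, 35, 45, 46, 49, 52, 69, 76, 82, 87, 89, 96, 101, 108, 110, 112, 113, 115, 119.
Count below 52: L = 9; count equal: E = 1; n = 23.
Percentile rank = 100·(9 + 0.5·1)/23 = 100·9.5/23 = 41.3.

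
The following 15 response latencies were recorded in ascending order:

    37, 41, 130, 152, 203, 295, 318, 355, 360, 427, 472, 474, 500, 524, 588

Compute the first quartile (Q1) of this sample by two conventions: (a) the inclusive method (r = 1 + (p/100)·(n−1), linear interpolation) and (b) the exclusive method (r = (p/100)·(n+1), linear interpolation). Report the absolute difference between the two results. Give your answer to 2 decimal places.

25.50

n = 15.
(a) r = 4.5; between ranks 4 (152) and 5 (203): 177.5.
(b) r = 4 → value at rank 4 = 152.
|177.5 − 152| = 25.5.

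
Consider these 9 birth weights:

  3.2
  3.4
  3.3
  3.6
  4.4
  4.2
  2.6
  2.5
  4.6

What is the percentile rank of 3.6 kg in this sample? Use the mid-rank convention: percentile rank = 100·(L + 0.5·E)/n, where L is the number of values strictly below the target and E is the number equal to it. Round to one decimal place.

Sorted: 2.5, 2.6, 3.2, 3.3, 3.4, 3.6, 4.2, 4.4, 4.6.
Count below 3.6: L = 5; count equal: E = 1; n = 9.
Percentile rank = 100·(5 + 0.5·1)/9 = 100·5.5/9 = 61.11.

61.1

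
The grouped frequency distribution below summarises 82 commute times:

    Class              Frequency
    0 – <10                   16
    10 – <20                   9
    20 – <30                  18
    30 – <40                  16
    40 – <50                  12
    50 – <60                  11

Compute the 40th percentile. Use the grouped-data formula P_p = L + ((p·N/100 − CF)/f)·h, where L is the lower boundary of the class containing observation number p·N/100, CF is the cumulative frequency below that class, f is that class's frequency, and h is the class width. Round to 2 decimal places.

24.33

N = 82; target position k = 40/100 · 82 = 32.8.
Cumulative frequencies: 16, 25, 43, 59, 71, 82.
Observation 32.8 falls in the class 20 – <30.
L = 20, CF = 25, f = 18, h = 10.
P40 = 20 + ((32.8 − 25)/18)·10 = 20 + 4.33333 = 24.3333.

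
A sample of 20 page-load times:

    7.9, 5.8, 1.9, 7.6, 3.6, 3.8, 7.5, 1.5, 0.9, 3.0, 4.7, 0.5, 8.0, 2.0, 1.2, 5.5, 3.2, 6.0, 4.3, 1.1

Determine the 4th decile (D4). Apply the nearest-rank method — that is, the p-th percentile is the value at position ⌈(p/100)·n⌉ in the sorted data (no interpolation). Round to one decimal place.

Sorted: 0.5, 0.9, 1.1, 1.2, 1.5, 1.9, 2.0, 3.0, 3.2, 3.6, 3.8, 4.3, 4.7, 5.5, 5.8, 6.0, 7.5, 7.6, 7.9, 8.0.
n = 20.
Position = ⌈40/100 · 20⌉ = ⌈8⌉ = 8.
The value at rank 8 is 3.0.

3.0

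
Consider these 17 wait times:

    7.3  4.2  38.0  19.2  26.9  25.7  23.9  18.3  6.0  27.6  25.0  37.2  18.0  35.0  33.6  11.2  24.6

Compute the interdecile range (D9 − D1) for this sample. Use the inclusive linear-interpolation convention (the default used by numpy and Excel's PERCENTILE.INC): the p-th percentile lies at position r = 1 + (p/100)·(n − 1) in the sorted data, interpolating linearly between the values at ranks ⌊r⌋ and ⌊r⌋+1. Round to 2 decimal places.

29.10

Sorted: 4.2, 6.0, 7.3, 11.2, 18.0, 18.3, 19.2, 23.9, 24.6, 25.0, 25.7, 26.9, 27.6, 33.6, 35.0, 37.2, 38.0.
n = 17.
P10: r = 2.6; ranks 2–3 are 6.0, 7.3; interpolating gives 6.78.
P90: r = 15.4; ranks 15–16 are 35.0, 37.2; interpolating gives 35.88.
Difference: 35.88 − 6.78 = 29.1.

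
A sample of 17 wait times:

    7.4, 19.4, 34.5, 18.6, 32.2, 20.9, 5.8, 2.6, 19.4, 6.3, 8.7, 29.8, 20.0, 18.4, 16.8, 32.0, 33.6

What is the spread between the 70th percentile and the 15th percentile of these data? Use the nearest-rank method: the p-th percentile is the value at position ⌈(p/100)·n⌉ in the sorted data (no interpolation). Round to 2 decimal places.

14.60

Sorted: 2.6, 5.8, 6.3, 7.4, 8.7, 16.8, 18.4, 18.6, 19.4, 19.4, 20.0, 20.9, 29.8, 32.0, 32.2, 33.6, 34.5.
n = 17.
P15: rank ⌈15/100·17⌉ = 3 → 6.3.
P70: rank ⌈70/100·17⌉ = 12 → 20.9.
Difference: 20.9 − 6.3 = 14.6.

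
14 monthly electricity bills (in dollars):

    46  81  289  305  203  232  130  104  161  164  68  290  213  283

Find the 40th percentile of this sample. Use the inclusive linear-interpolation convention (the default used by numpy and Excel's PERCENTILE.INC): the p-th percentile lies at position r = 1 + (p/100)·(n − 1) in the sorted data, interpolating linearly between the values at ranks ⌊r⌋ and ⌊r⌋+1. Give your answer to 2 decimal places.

161.60

Sorted: 46, 68, 81, 104, 130, 161, 164, 203, 213, 232, 283, 289, 290, 305.
n = 14.
r = 1 + (40/100)·(14 − 1) = 1 + 5.2 = 6.2.
Rank 6 is 161 and rank 7 is 164.
Interpolate: 161 + 0.2·(164 − 161) = 161 + 0.2·3 = 161.6.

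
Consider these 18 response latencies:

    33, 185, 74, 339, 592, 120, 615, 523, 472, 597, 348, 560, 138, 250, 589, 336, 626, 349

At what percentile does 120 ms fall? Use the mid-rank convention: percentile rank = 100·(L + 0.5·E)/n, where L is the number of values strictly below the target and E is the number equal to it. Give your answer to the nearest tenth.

13.9

Sorted: 33, 74, 120, 138, 185, 250, 336, 339, 348, 349, 472, 523, 560, 589, 592, 597, 615, 626.
Count below 120: L = 2; count equal: E = 1; n = 18.
Percentile rank = 100·(2 + 0.5·1)/18 = 100·2.5/18 = 13.89.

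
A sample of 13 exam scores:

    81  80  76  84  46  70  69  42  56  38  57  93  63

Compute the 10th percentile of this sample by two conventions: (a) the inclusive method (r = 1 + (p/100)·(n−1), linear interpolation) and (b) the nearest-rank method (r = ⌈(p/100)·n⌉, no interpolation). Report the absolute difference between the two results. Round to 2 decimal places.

0.80

Sorted: 38, 42, 46, 56, 57, 63, 69, 70, 76, 80, 81, 84, 93.
n = 13.
(a) r = 2.2; between ranks 2 (42) and 3 (46): 42.8.
(b) the nearest-rank method: rank 2 → 42.
|42.8 − 42| = 0.8.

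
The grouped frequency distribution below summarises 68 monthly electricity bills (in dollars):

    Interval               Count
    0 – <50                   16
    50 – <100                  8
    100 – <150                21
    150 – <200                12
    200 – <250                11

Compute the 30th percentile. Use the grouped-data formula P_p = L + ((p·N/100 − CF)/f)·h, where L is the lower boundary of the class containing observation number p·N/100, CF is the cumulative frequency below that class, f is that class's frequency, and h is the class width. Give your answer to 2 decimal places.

N = 68; target position k = 30/100 · 68 = 20.4.
Cumulative frequencies: 16, 24, 45, 57, 68.
Observation 20.4 falls in the class 50 – <100.
L = 50, CF = 16, f = 8, h = 50.
P30 = 50 + ((20.4 − 16)/8)·50 = 50 + 27.5 = 77.5.

77.50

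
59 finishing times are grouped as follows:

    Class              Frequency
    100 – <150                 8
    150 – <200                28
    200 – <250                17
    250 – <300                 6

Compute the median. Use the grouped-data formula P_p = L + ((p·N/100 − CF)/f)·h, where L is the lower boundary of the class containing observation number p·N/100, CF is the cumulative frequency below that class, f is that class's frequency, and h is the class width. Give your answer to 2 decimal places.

188.39

N = 59; target position k = 50/100 · 59 = 29.5.
Cumulative frequencies: 8, 36, 53, 59.
Observation 29.5 falls in the class 150 – <200.
L = 150, CF = 8, f = 28, h = 50.
P50 = 150 + ((29.5 − 8)/28)·50 = 150 + 38.3929 = 188.393.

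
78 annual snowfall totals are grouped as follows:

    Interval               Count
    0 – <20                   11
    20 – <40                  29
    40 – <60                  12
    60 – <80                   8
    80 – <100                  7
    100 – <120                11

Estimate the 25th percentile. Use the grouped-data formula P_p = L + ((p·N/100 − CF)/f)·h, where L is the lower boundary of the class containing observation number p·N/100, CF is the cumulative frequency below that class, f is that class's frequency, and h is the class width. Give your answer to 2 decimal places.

25.86

N = 78; target position k = 25/100 · 78 = 19.5.
Cumulative frequencies: 11, 40, 52, 60, 67, 78.
Observation 19.5 falls in the class 20 – <40.
L = 20, CF = 11, f = 29, h = 20.
P25 = 20 + ((19.5 − 11)/29)·20 = 20 + 5.86207 = 25.8621.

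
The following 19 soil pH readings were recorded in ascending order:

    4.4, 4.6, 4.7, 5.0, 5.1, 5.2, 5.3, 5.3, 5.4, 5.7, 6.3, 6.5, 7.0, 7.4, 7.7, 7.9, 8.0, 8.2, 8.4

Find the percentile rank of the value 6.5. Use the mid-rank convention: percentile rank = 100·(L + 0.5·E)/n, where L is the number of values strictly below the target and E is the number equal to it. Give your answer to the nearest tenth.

60.5

Count below 6.5: L = 11; count equal: E = 1; n = 19.
Percentile rank = 100·(11 + 0.5·1)/19 = 100·11.5/19 = 60.53.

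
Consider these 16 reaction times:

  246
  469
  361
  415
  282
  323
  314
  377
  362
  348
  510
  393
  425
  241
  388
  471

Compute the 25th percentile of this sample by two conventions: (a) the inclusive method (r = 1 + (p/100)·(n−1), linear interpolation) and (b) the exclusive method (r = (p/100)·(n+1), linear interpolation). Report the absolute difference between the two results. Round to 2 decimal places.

4.50

Sorted: 241, 246, 282, 314, 323, 348, 361, 362, 377, 388, 393, 415, 425, 469, 471, 510.
n = 16.
(a) r = 4.75; between ranks 4 (314) and 5 (323): 320.75.
(b) r = 4.25; between ranks 4 (314) and 5 (323): 316.25.
|320.75 − 316.25| = 4.5.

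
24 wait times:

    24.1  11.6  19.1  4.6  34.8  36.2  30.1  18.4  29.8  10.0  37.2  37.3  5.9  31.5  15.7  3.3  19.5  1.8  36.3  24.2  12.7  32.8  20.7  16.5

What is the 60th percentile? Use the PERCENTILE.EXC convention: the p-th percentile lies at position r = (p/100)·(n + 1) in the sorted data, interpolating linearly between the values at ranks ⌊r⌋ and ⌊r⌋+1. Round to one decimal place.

Sorted: 1.8, 3.3, 4.6, 5.9, 10.0, 11.6, 12.7, 15.7, 16.5, 18.4, 19.1, 19.5, 20.7, 24.1, 24.2, 29.8, 30.1, 31.5, 32.8, 34.8, 36.2, 36.3, 37.2, 37.3.
n = 24.
r = (60/100)·(24 + 1) = 15.
r is an integer, so P60 is the value at rank 15: 24.2.

24.2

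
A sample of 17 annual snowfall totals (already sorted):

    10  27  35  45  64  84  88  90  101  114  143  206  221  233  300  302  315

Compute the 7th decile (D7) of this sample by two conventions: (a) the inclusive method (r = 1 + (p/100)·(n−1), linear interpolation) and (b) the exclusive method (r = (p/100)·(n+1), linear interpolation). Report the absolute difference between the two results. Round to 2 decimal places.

n = 17.
(a) r = 12.2; between ranks 12 (206) and 13 (221): 209.
(b) r = 12.6; between ranks 12 (206) and 13 (221): 215.
|209 − 215| = 6.

6.00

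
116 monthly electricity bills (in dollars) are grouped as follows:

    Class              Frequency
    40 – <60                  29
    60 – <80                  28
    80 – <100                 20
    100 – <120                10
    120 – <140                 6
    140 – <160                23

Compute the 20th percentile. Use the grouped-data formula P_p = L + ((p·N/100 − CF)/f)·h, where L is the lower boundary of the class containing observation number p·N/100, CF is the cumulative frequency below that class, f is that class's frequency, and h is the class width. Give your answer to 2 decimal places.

N = 116; target position k = 20/100 · 116 = 23.2.
Cumulative frequencies: 29, 57, 77, 87, 93, 116.
Observation 23.2 falls in the class 40 – <60.
L = 40, CF = 0, f = 29, h = 20.
P20 = 40 + ((23.2 − 0)/29)·20 = 40 + 16 = 56.

56.00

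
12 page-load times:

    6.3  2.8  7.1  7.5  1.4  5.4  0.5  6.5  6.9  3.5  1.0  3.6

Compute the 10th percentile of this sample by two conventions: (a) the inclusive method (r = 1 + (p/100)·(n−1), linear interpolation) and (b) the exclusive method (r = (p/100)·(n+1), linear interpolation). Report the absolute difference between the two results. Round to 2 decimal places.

0.39

Sorted: 0.5, 1.0, 1.4, 2.8, 3.5, 3.6, 5.4, 6.3, 6.5, 6.9, 7.1, 7.5.
n = 12.
(a) r = 2.1; between ranks 2 (1.0) and 3 (1.4): 1.04.
(b) r = 1.3; between ranks 1 (0.5) and 2 (1.0): 0.65.
|1.04 − 0.65| = 0.39.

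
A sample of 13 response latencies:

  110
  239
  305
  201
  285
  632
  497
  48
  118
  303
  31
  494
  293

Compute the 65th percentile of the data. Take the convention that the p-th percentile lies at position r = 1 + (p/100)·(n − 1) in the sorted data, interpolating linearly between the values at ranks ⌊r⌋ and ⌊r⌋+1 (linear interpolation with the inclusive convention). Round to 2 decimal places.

301.00

Sorted: 31, 48, 110, 118, 201, 239, 285, 293, 303, 305, 494, 497, 632.
n = 13.
r = 1 + (65/100)·(13 − 1) = 1 + 7.8 = 8.8.
Rank 8 is 293 and rank 9 is 303.
Interpolate: 293 + 0.8·(303 − 293) = 293 + 0.8·10 = 301.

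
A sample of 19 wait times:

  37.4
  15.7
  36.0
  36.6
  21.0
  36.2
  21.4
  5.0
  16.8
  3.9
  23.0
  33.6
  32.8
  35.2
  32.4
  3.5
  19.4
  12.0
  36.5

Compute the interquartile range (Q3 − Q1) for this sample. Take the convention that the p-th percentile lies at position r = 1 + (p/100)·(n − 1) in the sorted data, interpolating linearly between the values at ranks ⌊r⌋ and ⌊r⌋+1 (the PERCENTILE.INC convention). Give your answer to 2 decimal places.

19.35

Sorted: 3.5, 3.9, 5.0, 12.0, 15.7, 16.8, 19.4, 21.0, 21.4, 23.0, 32.4, 32.8, 33.6, 35.2, 36.0, 36.2, 36.5, 36.6, 37.4.
n = 19.
P25: r = 5.5; ranks 5–6 are 15.7, 16.8; interpolating gives 16.25.
P75: r = 14.5; ranks 14–15 are 35.2, 36.0; interpolating gives 35.6.
Difference: 35.6 − 16.25 = 19.35.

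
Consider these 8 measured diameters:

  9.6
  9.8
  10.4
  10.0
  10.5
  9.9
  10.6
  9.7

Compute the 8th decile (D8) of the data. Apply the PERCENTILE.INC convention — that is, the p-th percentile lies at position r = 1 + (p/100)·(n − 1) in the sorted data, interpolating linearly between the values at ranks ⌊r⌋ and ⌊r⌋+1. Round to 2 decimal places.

10.46

Sorted: 9.6, 9.7, 9.8, 9.9, 10.0, 10.4, 10.5, 10.6.
n = 8.
r = 1 + (80/100)·(8 − 1) = 1 + 5.6 = 6.6.
Rank 6 is 10.4 and rank 7 is 10.5.
Interpolate: 10.4 + 0.6·(10.5 − 10.4) = 10.4 + 0.6·0.1 = 10.46.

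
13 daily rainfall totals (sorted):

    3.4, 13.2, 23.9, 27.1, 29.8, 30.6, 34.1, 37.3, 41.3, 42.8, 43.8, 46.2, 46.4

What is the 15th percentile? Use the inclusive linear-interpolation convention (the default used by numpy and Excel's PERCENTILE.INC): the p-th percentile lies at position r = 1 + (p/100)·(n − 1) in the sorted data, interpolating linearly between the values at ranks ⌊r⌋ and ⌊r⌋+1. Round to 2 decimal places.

n = 13.
r = 1 + (15/100)·(13 − 1) = 1 + 1.8 = 2.8.
Rank 2 is 13.2 and rank 3 is 23.9.
Interpolate: 13.2 + 0.8·(23.9 − 13.2) = 13.2 + 0.8·10.7 = 21.76.

21.76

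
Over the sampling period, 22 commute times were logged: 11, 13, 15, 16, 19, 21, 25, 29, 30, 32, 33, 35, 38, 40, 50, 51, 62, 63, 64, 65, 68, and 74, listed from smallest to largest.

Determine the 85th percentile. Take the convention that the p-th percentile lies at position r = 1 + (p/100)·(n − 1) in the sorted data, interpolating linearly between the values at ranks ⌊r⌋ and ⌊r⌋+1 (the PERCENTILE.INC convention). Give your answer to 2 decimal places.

63.85

n = 22.
r = 1 + (85/100)·(22 − 1) = 1 + 17.85 = 18.85.
Rank 18 is 63 and rank 19 is 64.
Interpolate: 63 + 0.85·(64 − 63) = 63 + 0.85·1 = 63.85.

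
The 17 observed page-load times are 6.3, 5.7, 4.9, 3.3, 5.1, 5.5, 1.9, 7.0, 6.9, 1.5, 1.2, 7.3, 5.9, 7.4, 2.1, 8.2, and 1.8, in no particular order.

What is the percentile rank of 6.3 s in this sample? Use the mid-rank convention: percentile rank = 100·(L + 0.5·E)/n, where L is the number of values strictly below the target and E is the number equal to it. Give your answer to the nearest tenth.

Sorted: 1.2, 1.5, 1.8, 1.9, 2.1, 3.3, 4.9, 5.1, 5.5, 5.7, 5.9, 6.3, 6.9, 7.0, 7.3, 7.4, 8.2.
Count below 6.3: L = 11; count equal: E = 1; n = 17.
Percentile rank = 100·(11 + 0.5·1)/17 = 100·11.5/17 = 67.65.

67.6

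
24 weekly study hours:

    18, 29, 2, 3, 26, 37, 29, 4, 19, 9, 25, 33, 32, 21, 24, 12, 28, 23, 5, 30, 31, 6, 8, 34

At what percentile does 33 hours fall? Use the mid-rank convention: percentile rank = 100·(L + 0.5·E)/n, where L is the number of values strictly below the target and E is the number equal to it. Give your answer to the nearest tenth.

89.6

Sorted: 2, 3, 4, 5, 6, 8, 9, 12, 18, 19, 21, 23, 24, 25, 26, 28, 29, 29, 30, 31, 32, 33, 34, 37.
Count below 33: L = 21; count equal: E = 1; n = 24.
Percentile rank = 100·(21 + 0.5·1)/24 = 100·21.5/24 = 89.58.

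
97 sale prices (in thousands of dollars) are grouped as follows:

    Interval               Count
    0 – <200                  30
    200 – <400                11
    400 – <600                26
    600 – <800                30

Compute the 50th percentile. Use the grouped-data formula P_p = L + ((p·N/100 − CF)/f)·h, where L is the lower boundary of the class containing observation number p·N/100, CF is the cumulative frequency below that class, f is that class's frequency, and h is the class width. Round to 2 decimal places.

N = 97; target position k = 50/100 · 97 = 48.5.
Cumulative frequencies: 30, 41, 67, 97.
Observation 48.5 falls in the class 400 – <600.
L = 400, CF = 41, f = 26, h = 200.
P50 = 400 + ((48.5 − 41)/26)·200 = 400 + 57.6923 = 457.692.

457.69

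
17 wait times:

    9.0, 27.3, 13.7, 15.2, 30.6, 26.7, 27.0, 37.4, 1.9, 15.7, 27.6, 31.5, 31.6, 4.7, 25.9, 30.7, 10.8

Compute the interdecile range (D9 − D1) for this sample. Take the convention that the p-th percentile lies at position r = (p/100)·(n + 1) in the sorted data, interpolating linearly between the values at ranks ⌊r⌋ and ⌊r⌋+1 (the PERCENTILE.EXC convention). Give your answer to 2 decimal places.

28.62

Sorted: 1.9, 4.7, 9.0, 10.8, 13.7, 15.2, 15.7, 25.9, 26.7, 27.0, 27.3, 27.6, 30.6, 30.7, 31.5, 31.6, 37.4.
n = 17.
P10: r = 1.8; ranks 1–2 are 1.9, 4.7; interpolating gives 4.14.
P90: r = 16.2; ranks 16–17 are 31.6, 37.4; interpolating gives 32.76.
Difference: 32.76 − 4.14 = 28.62.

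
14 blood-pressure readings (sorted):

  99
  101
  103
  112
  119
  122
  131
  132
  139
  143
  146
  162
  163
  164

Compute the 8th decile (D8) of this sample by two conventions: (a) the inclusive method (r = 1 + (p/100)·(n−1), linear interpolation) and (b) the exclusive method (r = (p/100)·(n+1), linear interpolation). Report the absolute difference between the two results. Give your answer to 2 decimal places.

n = 14.
(a) r = 11.4; between ranks 11 (146) and 12 (162): 152.4.
(b) r = 12 → value at rank 12 = 162.
|152.4 − 162| = 9.6.

9.60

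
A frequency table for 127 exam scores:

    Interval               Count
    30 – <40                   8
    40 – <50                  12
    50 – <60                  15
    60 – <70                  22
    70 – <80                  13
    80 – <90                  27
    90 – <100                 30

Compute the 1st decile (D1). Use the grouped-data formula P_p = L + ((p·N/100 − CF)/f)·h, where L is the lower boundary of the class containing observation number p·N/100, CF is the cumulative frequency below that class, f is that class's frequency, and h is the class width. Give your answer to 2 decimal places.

N = 127; target position k = 10/100 · 127 = 12.7.
Cumulative frequencies: 8, 20, 35, 57, 70, 97, 127.
Observation 12.7 falls in the class 40 – <50.
L = 40, CF = 8, f = 12, h = 10.
P10 = 40 + ((12.7 − 8)/12)·10 = 40 + 3.91667 = 43.9167.

43.92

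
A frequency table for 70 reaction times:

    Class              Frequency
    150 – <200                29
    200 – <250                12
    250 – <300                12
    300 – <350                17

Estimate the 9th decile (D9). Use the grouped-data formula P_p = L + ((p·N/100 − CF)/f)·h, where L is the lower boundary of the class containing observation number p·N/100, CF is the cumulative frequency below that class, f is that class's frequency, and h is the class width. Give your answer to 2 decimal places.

329.41

N = 70; target position k = 90/100 · 70 = 63.
Cumulative frequencies: 29, 41, 53, 70.
Observation 63 falls in the class 300 – <350.
L = 300, CF = 53, f = 17, h = 50.
P90 = 300 + ((63 − 53)/17)·50 = 300 + 29.4118 = 329.412.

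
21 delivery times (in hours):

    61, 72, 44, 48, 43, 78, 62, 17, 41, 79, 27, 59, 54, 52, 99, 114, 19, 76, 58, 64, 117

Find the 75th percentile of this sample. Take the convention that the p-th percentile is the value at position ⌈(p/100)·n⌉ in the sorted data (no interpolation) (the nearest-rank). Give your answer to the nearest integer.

Sorted: 17, 19, 27, 41, 43, 44, 48, 52, 54, 58, 59, 61, 62, 64, 72, 76, 78, 79, 99, 114, 117.
n = 21.
Position = ⌈75/100 · 21⌉ = ⌈15.75⌉ = 16.
The value at rank 16 is 76.

76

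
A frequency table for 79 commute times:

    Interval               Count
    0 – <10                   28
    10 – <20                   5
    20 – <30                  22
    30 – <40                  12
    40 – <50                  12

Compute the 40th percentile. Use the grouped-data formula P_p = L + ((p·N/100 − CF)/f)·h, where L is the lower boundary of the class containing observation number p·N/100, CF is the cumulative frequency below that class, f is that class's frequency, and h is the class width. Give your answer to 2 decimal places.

17.20

N = 79; target position k = 40/100 · 79 = 31.6.
Cumulative frequencies: 28, 33, 55, 67, 79.
Observation 31.6 falls in the class 10 – <20.
L = 10, CF = 28, f = 5, h = 10.
P40 = 10 + ((31.6 − 28)/5)·10 = 10 + 7.2 = 17.2.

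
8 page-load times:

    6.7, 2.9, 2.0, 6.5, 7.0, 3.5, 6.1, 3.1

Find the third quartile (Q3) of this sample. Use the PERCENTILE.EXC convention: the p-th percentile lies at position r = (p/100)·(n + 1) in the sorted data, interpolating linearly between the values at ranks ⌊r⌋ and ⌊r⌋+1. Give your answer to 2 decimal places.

6.65

Sorted: 2.0, 2.9, 3.1, 3.5, 6.1, 6.5, 6.7, 7.0.
n = 8.
r = (75/100)·(8 + 1) = 6.75.
Rank 6 is 6.5 and rank 7 is 6.7.
Interpolate: 6.5 + 0.75·(6.7 − 6.5) = 6.5 + 0.75·0.2 = 6.65.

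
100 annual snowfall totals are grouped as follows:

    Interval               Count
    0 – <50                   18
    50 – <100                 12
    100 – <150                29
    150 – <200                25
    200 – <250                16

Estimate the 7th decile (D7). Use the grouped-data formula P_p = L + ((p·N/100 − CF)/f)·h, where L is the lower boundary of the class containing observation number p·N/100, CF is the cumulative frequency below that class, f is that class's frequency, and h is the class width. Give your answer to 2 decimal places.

N = 100; target position k = 70/100 · 100 = 70.
Cumulative frequencies: 18, 30, 59, 84, 100.
Observation 70 falls in the class 150 – <200.
L = 150, CF = 59, f = 25, h = 50.
P70 = 150 + ((70 − 59)/25)·50 = 150 + 22 = 172.

172.00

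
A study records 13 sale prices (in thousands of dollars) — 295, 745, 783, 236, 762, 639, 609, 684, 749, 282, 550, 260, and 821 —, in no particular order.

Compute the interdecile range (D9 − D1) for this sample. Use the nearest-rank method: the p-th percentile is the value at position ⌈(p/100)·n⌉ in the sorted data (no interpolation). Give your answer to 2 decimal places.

Sorted: 236, 260, 282, 295, 550, 609, 639, 684, 745, 749, 762, 783, 821.
n = 13.
P10: rank ⌈10/100·13⌉ = 2 → 260.
P90: rank ⌈90/100·13⌉ = 12 → 783.
Difference: 783 − 260 = 523.

523.00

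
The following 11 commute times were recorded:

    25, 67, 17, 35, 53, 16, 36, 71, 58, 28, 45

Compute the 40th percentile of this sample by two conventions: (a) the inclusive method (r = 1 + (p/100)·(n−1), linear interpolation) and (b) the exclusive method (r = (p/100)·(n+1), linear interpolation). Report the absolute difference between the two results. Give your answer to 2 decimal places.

1.40

Sorted: 16, 17, 25, 28, 35, 36, 45, 53, 58, 67, 71.
n = 11.
(a) r = 5 → value at rank 5 = 35.
(b) r = 4.8; between ranks 4 (28) and 5 (35): 33.6.
|35 − 33.6| = 1.4.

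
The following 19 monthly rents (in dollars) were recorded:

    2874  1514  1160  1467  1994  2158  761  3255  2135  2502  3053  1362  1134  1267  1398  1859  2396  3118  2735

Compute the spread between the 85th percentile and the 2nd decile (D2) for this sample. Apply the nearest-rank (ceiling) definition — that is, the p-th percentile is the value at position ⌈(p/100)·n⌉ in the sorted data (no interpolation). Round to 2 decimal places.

Sorted: 761, 1134, 1160, 1267, 1362, 1398, 1467, 1514, 1859, 1994, 2135, 2158, 2396, 2502, 2735, 2874, 3053, 3118, 3255.
n = 19.
P20: rank ⌈20/100·19⌉ = 4 → 1267.
P85: rank ⌈85/100·19⌉ = 17 → 3053.
Difference: 3053 − 1267 = 1786.

1786.00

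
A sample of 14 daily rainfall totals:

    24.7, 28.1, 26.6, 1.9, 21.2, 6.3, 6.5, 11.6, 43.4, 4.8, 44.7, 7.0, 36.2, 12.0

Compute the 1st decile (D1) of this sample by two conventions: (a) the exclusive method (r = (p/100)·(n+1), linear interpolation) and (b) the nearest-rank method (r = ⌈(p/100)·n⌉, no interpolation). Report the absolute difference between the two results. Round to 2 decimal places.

1.45

Sorted: 1.9, 4.8, 6.3, 6.5, 7.0, 11.6, 12.0, 21.2, 24.7, 26.6, 28.1, 36.2, 43.4, 44.7.
n = 14.
(a) r = 1.5; between ranks 1 (1.9) and 2 (4.8): 3.35.
(b) the nearest-rank method: rank 2 → 4.8.
|3.35 − 4.8| = 1.45.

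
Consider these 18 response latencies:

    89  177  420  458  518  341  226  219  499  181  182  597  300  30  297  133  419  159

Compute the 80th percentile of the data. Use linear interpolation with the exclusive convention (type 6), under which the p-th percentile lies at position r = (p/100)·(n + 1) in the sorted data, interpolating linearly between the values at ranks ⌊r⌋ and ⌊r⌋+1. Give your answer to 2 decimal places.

466.20

Sorted: 30, 89, 133, 159, 177, 181, 182, 219, 226, 297, 300, 341, 419, 420, 458, 499, 518, 597.
n = 18.
r = (80/100)·(18 + 1) = 15.2.
Rank 15 is 458 and rank 16 is 499.
Interpolate: 458 + 0.2·(499 − 458) = 458 + 0.2·41 = 466.2.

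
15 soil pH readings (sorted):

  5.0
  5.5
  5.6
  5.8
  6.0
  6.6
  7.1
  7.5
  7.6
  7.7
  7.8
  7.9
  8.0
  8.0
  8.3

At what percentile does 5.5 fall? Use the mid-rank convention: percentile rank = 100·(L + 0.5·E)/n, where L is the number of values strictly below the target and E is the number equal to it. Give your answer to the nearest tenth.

10.0

Count below 5.5: L = 1; count equal: E = 1; n = 15.
Percentile rank = 100·(1 + 0.5·1)/15 = 100·1.5/15 = 10.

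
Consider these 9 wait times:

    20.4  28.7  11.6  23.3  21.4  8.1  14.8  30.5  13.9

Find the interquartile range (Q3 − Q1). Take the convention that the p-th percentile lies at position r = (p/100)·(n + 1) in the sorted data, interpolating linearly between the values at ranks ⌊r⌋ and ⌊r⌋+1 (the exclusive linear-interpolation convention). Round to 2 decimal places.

Sorted: 8.1, 11.6, 13.9, 14.8, 20.4, 21.4, 23.3, 28.7, 30.5.
n = 9.
P25: r = 2.5; ranks 2–3 are 11.6, 13.9; interpolating gives 12.75.
P75: r = 7.5; ranks 7–8 are 23.3, 28.7; interpolating gives 26.
Difference: 26 − 12.75 = 13.25.

13.25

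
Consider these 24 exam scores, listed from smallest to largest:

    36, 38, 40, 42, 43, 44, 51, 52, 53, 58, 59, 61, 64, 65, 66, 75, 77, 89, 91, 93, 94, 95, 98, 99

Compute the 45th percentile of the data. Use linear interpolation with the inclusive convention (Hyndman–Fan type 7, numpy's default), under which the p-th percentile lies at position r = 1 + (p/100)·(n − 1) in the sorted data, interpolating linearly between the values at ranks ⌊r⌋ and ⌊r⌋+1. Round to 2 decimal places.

59.70

n = 24.
r = 1 + (45/100)·(24 − 1) = 1 + 10.35 = 11.35.
Rank 11 is 59 and rank 12 is 61.
Interpolate: 59 + 0.35·(61 − 59) = 59 + 0.35·2 = 59.7.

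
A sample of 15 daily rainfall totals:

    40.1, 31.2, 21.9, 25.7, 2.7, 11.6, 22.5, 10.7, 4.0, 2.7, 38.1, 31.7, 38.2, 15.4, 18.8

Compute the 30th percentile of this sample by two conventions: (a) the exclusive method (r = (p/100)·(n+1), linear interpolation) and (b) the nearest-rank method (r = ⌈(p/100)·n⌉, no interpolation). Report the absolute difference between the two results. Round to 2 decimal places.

Sorted: 2.7, 2.7, 4.0, 10.7, 11.6, 15.4, 18.8, 21.9, 22.5, 25.7, 31.2, 31.7, 38.1, 38.2, 40.1.
n = 15.
(a) r = 4.8; between ranks 4 (10.7) and 5 (11.6): 11.42.
(b) the nearest-rank method: rank 5 → 11.6.
|11.42 − 11.6| = 0.18.

0.18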